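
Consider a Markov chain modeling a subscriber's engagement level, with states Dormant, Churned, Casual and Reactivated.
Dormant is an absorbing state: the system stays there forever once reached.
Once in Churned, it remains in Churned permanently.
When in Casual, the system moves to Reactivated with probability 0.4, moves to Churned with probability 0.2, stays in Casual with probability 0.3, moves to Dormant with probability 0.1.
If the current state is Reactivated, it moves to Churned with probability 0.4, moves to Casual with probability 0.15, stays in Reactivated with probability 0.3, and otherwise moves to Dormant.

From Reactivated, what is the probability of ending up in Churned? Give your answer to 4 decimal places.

0.7209

Let h(s) be the probability of absorption at Churned starting from transient state s. Then h(Churned) = 1 and h(Dormant) = 0. By first-step analysis:
h(Casual) = 0.1·0 + 0.2·1 + 0.3·h(Casual) + 0.4·h(Reactivated)
h(Reactivated) = 0.15·0 + 0.4·1 + 0.15·h(Casual) + 0.3·h(Reactivated)
Solving: h(Casual) = 0.6977, h(Reactivated) = 0.7209.
Starting from Reactivated, the probability is 0.7209.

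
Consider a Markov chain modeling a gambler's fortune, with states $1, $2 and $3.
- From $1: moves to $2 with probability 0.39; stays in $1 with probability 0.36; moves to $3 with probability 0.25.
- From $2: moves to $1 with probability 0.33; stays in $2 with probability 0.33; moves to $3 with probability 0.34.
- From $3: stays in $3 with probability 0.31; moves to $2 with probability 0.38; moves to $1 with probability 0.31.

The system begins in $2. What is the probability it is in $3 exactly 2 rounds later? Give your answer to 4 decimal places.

Sum over the intermediate state after 1 round:
P = P($2→$1)·P($1→$3) + P($2→$2)·P($2→$3) + P($2→$3)·P($3→$3)
  = 0.33×0.25 + 0.33×0.34 + 0.34×0.31
  = 0.0825 + 0.1122 + 0.1054 = 0.3001

0.3001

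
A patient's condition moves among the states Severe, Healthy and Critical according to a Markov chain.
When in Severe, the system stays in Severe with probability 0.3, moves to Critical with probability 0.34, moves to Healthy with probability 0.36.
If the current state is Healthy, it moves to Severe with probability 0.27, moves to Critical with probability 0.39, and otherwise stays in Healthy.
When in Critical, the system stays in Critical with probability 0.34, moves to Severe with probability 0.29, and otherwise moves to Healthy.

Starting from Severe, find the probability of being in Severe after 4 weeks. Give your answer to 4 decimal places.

Propagate the distribution vector 4 weeks from Severe.
After 0 weeks: (1.0000, 0.0000, 0.0000)
After 1 week: (0.3000, 0.3600, 0.3400)
After 2 weeks: (0.2858, 0.3562, 0.3580)
After 3 weeks: (0.2857, 0.3565, 0.3578)
After 4 weeks: (0.2857, 0.3564, 0.3578)
P(in Severe after 4 weeks) = 0.2857

0.2857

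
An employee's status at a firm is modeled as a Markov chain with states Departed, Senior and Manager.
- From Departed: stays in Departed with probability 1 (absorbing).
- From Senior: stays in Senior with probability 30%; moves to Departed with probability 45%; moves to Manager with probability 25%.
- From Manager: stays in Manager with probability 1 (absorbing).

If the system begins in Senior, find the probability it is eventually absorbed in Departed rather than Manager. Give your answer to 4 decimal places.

0.6429

Let h(s) be the probability of absorption at Departed starting from transient state s. Then h(Departed) = 1 and h(Manager) = 0. By first-step analysis:
h(Senior) = 0.45·1 + 0.3·h(Senior) + 0.25·0
Solving: h(Senior) = 0.6429.
Starting from Senior, the probability is 0.6429.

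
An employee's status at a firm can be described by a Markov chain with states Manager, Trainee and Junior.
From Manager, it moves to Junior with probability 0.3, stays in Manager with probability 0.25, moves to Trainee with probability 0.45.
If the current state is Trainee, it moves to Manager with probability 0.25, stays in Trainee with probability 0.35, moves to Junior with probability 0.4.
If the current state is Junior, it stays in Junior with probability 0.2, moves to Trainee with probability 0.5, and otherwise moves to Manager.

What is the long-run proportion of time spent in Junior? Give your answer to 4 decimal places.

Let the stationary distribution be π with π = πP and π_1 + π_2 + π_3 = 1.
π_1 = 0.25·π_1 + 0.25·π_2 + 0.3·π_3
π_2 = 0.45·π_1 + 0.35·π_2 + 0.5·π_3
Solving with the normalization constraint gives π = (0.2656, 0.4232, 0.3112).
So the stationary probability of Junior is 0.3112.

0.3112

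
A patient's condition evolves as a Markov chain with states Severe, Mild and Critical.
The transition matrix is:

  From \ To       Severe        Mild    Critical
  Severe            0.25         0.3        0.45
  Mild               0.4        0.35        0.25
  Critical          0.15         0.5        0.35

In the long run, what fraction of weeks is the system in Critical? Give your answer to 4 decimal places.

Let the stationary distribution be π with π = πP and π_1 + π_2 + π_3 = 1.
π_1 = 0.25·π_1 + 0.4·π_2 + 0.15·π_3
π_2 = 0.3·π_1 + 0.35·π_2 + 0.5·π_3
Solving with the normalization constraint gives π = (0.2742, 0.3871, 0.3387).
So the stationary probability of Critical is 0.3387.

0.3387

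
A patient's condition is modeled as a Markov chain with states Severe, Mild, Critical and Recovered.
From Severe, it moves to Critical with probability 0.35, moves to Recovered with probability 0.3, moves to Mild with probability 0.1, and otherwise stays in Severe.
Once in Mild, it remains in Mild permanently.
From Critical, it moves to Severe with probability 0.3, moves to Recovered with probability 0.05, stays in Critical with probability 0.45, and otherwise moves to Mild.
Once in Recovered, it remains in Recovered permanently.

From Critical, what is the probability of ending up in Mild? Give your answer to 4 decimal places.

0.5854

Let h(s) be the probability of absorption at Mild starting from transient state s. Then h(Mild) = 1 and h(Recovered) = 0. By first-step analysis:
h(Severe) = 0.25·h(Severe) + 0.1·1 + 0.35·h(Critical) + 0.3·0
h(Critical) = 0.3·h(Severe) + 0.2·1 + 0.45·h(Critical) + 0.05·0
Solving: h(Severe) = 0.4065, h(Critical) = 0.5854.
Starting from Critical, the probability is 0.5854.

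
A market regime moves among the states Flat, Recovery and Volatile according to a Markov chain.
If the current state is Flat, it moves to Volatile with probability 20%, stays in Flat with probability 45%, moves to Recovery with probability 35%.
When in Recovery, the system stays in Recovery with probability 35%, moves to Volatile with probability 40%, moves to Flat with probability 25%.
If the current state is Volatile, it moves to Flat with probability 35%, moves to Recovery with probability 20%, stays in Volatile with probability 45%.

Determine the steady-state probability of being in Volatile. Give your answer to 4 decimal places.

Let the stationary distribution be π with π = πP and π_1 + π_2 + π_3 = 1.
π_1 = 0.45·π_1 + 0.25·π_2 + 0.35·π_3
π_2 = 0.35·π_1 + 0.35·π_2 + 0.2·π_3
Solving with the normalization constraint gives π = (0.3558, 0.2981, 0.3462).
So the stationary probability of Volatile is 0.3462.

0.3462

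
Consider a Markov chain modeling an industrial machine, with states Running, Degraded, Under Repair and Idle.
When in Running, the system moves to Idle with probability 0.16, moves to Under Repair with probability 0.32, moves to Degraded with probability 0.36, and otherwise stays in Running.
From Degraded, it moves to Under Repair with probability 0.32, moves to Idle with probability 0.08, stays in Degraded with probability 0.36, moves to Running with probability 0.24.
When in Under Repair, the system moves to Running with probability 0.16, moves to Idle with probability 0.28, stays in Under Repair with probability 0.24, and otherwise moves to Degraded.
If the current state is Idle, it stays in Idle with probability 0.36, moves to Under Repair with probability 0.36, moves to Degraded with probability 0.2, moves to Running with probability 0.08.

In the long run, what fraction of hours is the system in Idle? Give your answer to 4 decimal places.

0.2143

Let the stationary distribution be π with π = πP and π_1 + π_2 + π_3 + π_4 = 1.
π_1 = 0.16·π_1 + 0.24·π_2 + 0.16·π_3 + 0.08·π_4
π_2 = 0.36·π_1 + 0.36·π_2 + 0.32·π_3 + 0.2·π_4
π_3 = 0.32·π_1 + 0.32·π_2 + 0.24·π_3 + 0.36·π_4
Solving with the normalization constraint gives π = (0.1679, 0.3135, 0.3042, 0.2143).
So the stationary probability of Idle is 0.2143.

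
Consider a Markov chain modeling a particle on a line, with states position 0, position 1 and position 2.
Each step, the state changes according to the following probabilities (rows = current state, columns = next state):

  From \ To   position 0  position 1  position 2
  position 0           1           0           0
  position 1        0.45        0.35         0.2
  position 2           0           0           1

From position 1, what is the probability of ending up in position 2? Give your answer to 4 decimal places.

Let h(s) be the probability of absorption at position 2 starting from transient state s. Then h(position 2) = 1 and h(position 0) = 0. By first-step analysis:
h(position 1) = 0.45·0 + 0.35·h(position 1) + 0.2·1
Solving: h(position 1) = 0.3077.
Starting from position 1, the probability is 0.3077.

0.3077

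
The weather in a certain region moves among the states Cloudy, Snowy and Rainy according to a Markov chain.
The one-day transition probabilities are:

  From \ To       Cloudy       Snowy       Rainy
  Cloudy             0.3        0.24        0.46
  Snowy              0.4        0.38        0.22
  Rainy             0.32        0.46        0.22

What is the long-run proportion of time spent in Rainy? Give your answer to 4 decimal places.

0.3020

Let the stationary distribution be π with π = πP and π_1 + π_2 + π_3 = 1.
π_1 = 0.3·π_1 + 0.4·π_2 + 0.32·π_3
π_2 = 0.24·π_1 + 0.38·π_2 + 0.46·π_3
Solving with the normalization constraint gives π = (0.3417, 0.3563, 0.3020).
So the stationary probability of Rainy is 0.3020.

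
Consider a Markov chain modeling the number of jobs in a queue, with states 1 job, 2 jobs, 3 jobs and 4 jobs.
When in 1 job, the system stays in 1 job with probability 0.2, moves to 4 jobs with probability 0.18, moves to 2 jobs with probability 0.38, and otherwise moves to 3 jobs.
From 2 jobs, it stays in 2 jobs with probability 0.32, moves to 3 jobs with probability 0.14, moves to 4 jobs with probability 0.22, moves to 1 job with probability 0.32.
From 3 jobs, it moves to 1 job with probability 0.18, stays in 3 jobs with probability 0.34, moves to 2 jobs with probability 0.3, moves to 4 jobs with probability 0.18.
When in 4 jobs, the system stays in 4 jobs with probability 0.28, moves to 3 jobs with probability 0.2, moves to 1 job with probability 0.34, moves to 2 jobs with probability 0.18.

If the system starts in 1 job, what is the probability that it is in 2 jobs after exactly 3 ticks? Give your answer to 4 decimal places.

Propagate the distribution vector 3 ticks from 1 job.
After 0 ticks: (1.0000, 0.0000, 0.0000, 0.0000)
After 1 tick: (0.2000, 0.3800, 0.2400, 0.1800)
After 2 ticks: (0.2660, 0.3020, 0.2188, 0.2132)
After 3 ticks: (0.2617, 0.3017, 0.2232, 0.2134)
P(in 2 jobs after 3 ticks) = 0.3017

0.3017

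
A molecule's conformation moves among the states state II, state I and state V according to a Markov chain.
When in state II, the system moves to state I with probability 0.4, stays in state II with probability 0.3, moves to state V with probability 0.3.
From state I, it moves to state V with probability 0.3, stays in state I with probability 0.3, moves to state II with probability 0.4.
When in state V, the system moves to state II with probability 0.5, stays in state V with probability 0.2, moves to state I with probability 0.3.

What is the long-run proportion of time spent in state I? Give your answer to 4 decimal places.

Let the stationary distribution be π with π = πP and π_1 + π_2 + π_3 = 1.
π_1 = 0.3·π_1 + 0.4·π_2 + 0.5·π_3
π_2 = 0.4·π_1 + 0.3·π_2 + 0.3·π_3
Solving with the normalization constraint gives π = (0.3884, 0.3388, 0.2727).
So the stationary probability of state I is 0.3388.

0.3388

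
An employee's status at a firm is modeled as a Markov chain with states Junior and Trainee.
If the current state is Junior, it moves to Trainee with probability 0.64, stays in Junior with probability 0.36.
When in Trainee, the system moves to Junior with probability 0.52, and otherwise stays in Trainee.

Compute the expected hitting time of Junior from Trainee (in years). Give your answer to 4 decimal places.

1.9231

Let t(s) be the expected number of years to first reach Junior from state s, with t(Junior) = 0. Conditioning on the first year:
t(Trainee) = 1 + 0.48·t(Trainee)
Solving: t(Trainee) = 1.9231.
Expected years from Trainee to Junior: 1.9231.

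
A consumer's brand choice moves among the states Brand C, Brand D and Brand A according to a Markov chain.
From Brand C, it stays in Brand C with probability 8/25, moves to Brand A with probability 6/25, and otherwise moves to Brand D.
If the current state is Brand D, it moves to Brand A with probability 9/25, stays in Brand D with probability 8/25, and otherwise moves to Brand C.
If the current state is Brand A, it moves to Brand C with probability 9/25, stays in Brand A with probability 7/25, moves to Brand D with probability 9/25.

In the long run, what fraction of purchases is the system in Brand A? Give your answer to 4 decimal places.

0.2965

Let the stationary distribution be π with π = πP and π_1 + π_2 + π_3 = 1.
π_1 = 0.32·π_1 + 0.32·π_2 + 0.36·π_3
π_2 = 0.44·π_1 + 0.32·π_2 + 0.36·π_3
Solving with the normalization constraint gives π = (0.3319, 0.3717, 0.2965).
So the stationary probability of Brand A is 0.2965.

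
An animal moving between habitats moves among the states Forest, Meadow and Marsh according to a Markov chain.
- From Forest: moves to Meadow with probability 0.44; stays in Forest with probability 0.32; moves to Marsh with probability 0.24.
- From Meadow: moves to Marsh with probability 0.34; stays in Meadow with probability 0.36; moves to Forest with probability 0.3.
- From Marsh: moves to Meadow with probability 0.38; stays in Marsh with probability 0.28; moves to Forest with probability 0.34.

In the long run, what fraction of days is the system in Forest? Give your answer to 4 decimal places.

Let the stationary distribution be π with π = πP and π_1 + π_2 + π_3 = 1.
π_1 = 0.32·π_1 + 0.3·π_2 + 0.34·π_3
π_2 = 0.44·π_1 + 0.36·π_2 + 0.38·π_3
Solving with the normalization constraint gives π = (0.3180, 0.3913, 0.2908).
So the stationary probability of Forest is 0.3180.

0.3180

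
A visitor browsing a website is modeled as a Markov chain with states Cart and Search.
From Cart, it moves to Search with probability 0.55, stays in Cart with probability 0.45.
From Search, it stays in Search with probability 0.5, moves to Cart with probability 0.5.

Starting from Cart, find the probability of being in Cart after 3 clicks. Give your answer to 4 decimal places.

Propagate the distribution vector 3 clicks from Cart.
After 0 clicks: (1.0000, 0.0000)
After 1 click: (0.4500, 0.5500)
After 2 clicks: (0.4775, 0.5225)
After 3 clicks: (0.4761, 0.5239)
P(in Cart after 3 clicks) = 0.4761

0.4761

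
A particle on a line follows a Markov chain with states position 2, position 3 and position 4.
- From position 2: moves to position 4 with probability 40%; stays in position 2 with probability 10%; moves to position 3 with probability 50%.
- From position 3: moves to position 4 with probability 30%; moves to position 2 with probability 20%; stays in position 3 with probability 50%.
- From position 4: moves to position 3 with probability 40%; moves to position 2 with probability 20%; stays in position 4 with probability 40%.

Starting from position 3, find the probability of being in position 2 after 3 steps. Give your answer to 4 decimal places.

Propagate the distribution vector 3 steps from position 3.
After 0 steps: (0.0000, 1.0000, 0.0000)
After 1 step: (0.2000, 0.5000, 0.3000)
After 2 steps: (0.1800, 0.4700, 0.3500)
After 3 steps: (0.1820, 0.4650, 0.3530)
P(in position 2 after 3 steps) = 0.1820

0.1820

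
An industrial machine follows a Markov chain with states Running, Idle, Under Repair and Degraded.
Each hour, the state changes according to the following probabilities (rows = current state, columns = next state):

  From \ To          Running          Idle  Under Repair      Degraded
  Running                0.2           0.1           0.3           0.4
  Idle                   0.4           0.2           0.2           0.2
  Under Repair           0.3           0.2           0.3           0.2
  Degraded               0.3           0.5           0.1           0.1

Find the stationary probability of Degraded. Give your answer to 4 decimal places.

Let the stationary distribution be π with π = πP and π_1 + π_2 + π_3 + π_4 = 1.
π_1 = 0.2·π_1 + 0.4·π_2 + 0.3·π_3 + 0.3·π_4
π_2 = 0.1·π_1 + 0.2·π_2 + 0.2·π_3 + 0.5·π_4
π_3 = 0.3·π_1 + 0.2·π_2 + 0.3·π_3 + 0.1·π_4
Solving with the normalization constraint gives π = (0.2947, 0.2412, 0.2288, 0.2354).
So the stationary probability of Degraded is 0.2354.

0.2354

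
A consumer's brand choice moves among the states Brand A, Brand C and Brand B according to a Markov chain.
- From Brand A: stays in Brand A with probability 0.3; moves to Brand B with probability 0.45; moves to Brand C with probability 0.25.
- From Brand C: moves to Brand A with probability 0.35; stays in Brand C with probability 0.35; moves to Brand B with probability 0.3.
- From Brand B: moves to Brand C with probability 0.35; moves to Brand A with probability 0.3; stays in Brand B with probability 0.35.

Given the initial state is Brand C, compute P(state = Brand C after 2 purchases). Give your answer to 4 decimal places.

0.3150

Sum over the intermediate state after 1 purchase:
P = P(Brand C→Brand A)·P(Brand A→Brand C) + P(Brand C→Brand C)·P(Brand C→Brand C) + P(Brand C→Brand B)·P(Brand B→Brand C)
  = 0.35×0.25 + 0.35×0.35 + 0.3×0.35
  = 0.0875 + 0.1225 + 0.1050 = 0.3150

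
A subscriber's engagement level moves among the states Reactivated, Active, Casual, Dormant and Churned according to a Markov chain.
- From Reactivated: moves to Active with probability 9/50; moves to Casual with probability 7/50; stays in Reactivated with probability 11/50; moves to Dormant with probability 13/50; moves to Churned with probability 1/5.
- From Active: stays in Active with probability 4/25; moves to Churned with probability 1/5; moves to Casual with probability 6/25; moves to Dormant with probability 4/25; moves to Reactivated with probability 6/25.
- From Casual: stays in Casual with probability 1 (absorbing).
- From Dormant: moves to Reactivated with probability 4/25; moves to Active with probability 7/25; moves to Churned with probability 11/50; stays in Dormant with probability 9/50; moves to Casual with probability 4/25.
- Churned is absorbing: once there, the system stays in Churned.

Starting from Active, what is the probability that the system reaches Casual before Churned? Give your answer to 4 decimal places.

0.4992

Let h(s) be the probability of absorption at Casual starting from transient state s. Then h(Casual) = 1 and h(Churned) = 0. By first-step analysis:
h(Reactivated) = 0.22·h(Reactivated) + 0.18·h(Active) + 0.14·1 + 0.26·h(Dormant) + 0.2·0
h(Active) = 0.24·h(Reactivated) + 0.16·h(Active) + 0.24·1 + 0.16·h(Dormant) + 0.2·0
h(Dormant) = 0.16·h(Reactivated) + 0.28·h(Active) + 0.16·1 + 0.18·h(Dormant) + 0.22·0
Solving: h(Reactivated) = 0.4455, h(Active) = 0.4992, h(Dormant) = 0.4525.
Starting from Active, the probability is 0.4992.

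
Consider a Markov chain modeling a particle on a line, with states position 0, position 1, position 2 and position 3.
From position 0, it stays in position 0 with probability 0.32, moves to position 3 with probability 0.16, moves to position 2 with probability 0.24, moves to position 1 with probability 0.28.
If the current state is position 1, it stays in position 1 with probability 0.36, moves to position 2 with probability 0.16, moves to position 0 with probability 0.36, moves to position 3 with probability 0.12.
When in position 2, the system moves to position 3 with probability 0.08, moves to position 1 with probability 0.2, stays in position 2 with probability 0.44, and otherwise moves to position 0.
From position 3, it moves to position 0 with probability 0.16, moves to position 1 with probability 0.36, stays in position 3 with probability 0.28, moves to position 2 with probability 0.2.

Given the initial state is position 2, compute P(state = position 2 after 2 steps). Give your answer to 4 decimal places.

0.3088

Propagate the distribution vector 2 steps from position 2.
After 0 steps: (0.0000, 0.0000, 1.0000, 0.0000)
After 1 step: (0.2800, 0.2000, 0.4400, 0.0800)
After 2 steps: (0.2976, 0.2672, 0.3088, 0.1264)
P(in position 2 after 2 steps) = 0.3088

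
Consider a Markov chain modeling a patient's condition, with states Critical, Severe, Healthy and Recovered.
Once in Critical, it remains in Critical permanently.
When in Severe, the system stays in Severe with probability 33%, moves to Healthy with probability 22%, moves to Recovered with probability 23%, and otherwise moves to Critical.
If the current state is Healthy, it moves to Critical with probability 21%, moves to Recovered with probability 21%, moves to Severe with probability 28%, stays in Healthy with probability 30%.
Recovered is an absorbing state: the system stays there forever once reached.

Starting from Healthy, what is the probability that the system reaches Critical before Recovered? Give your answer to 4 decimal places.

Let h(s) be the probability of absorption at Critical starting from transient state s. Then h(Critical) = 1 and h(Recovered) = 0. By first-step analysis:
h(Severe) = 0.22·1 + 0.33·h(Severe) + 0.22·h(Healthy) + 0.23·0
h(Healthy) = 0.21·1 + 0.28·h(Severe) + 0.3·h(Healthy) + 0.21·0
Solving: h(Severe) = 0.4914, h(Healthy) = 0.4966.
Starting from Healthy, the probability is 0.4966.

0.4966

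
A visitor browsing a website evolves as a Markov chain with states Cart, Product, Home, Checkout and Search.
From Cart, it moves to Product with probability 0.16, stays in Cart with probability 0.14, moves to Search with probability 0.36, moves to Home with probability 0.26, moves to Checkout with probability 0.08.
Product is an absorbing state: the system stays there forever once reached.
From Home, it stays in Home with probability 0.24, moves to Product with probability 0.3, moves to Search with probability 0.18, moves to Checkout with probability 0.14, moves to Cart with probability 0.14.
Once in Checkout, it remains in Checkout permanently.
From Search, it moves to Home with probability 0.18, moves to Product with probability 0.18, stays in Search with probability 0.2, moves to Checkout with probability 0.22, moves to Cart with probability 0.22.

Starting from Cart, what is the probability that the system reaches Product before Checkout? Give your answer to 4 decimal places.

Let h(s) be the probability of absorption at Product starting from transient state s. Then h(Product) = 1 and h(Checkout) = 0. By first-step analysis:
h(Cart) = 0.14·h(Cart) + 0.16·1 + 0.26·h(Home) + 0.08·0 + 0.36·h(Search)
h(Home) = 0.14·h(Cart) + 0.3·1 + 0.24·h(Home) + 0.14·0 + 0.18·h(Search)
h(Search) = 0.22·h(Cart) + 0.18·1 + 0.18·h(Home) + 0.22·0 + 0.2·h(Search)
Solving: h(Cart) = 0.5995, h(Home) = 0.6311, h(Search) = 0.5319.
Starting from Cart, the probability is 0.5995.

0.5995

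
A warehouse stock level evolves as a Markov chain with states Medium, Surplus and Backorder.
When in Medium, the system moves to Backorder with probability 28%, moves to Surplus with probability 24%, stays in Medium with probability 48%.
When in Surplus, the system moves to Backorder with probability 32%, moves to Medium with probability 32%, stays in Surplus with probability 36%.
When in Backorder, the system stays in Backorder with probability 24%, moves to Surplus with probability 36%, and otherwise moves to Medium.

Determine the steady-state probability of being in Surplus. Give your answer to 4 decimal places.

Let the stationary distribution be π with π = πP and π_1 + π_2 + π_3 = 1.
π_1 = 0.48·π_1 + 0.32·π_2 + 0.4·π_3
π_2 = 0.24·π_1 + 0.36·π_2 + 0.36·π_3
Solving with the normalization constraint gives π = (0.4077, 0.3111, 0.2812).
So the stationary probability of Surplus is 0.3111.

0.3111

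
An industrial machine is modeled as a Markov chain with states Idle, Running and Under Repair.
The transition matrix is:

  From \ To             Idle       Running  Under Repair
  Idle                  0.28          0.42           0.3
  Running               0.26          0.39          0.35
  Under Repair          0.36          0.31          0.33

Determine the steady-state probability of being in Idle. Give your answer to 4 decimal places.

Let the stationary distribution be π with π = πP and π_1 + π_2 + π_3 = 1.
π_1 = 0.28·π_1 + 0.26·π_2 + 0.36·π_3
π_2 = 0.42·π_1 + 0.39·π_2 + 0.31·π_3
Solving with the normalization constraint gives π = (0.2988, 0.3727, 0.3285).
So the stationary probability of Idle is 0.2988.

0.2988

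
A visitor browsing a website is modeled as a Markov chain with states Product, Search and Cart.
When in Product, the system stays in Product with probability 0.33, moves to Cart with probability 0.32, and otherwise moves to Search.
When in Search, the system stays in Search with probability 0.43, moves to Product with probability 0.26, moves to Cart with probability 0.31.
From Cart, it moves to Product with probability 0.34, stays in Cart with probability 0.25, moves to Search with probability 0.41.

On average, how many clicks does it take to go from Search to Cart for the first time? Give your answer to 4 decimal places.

3.1970

Let t(s) be the expected number of clicks to first reach Cart from state s, with t(Cart) = 0. Conditioning on the first click:
t(Product) = 1 + 0.33·t(Product) + 0.35·t(Search)
t(Search) = 1 + 0.26·t(Product) + 0.43·t(Search)
Solving: t(Product) = 3.1626, t(Search) = 3.1970.
Expected clicks from Search to Cart: 3.1970.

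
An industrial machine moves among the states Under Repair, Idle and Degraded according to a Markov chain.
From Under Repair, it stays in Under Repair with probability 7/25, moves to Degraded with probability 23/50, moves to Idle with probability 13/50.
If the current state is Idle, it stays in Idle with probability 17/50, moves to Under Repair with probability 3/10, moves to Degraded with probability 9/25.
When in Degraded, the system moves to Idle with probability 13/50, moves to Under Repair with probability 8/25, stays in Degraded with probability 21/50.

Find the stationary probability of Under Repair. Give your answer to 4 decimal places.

Let the stationary distribution be π with π = πP and π_1 + π_2 + π_3 = 1.
π_1 = 0.28·π_1 + 0.3·π_2 + 0.32·π_3
π_2 = 0.26·π_1 + 0.34·π_2 + 0.26·π_3
Solving with the normalization constraint gives π = (0.3023, 0.2826, 0.4151).
So the stationary probability of Under Repair is 0.3023.

0.3023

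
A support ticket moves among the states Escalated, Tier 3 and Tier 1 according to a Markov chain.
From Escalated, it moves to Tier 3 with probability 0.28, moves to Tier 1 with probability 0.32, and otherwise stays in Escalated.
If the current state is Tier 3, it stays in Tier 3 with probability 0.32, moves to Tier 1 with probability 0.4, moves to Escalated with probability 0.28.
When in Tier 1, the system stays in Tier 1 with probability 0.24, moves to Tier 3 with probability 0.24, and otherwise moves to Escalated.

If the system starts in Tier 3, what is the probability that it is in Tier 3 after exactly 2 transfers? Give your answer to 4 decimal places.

0.2768

Sum over the intermediate state after 1 transfer:
P = P(Tier 3→Escalated)·P(Escalated→Tier 3) + P(Tier 3→Tier 3)·P(Tier 3→Tier 3) + P(Tier 3→Tier 1)·P(Tier 1→Tier 3)
  = 0.28×0.28 + 0.32×0.32 + 0.4×0.24
  = 0.0784 + 0.1024 + 0.0960 = 0.2768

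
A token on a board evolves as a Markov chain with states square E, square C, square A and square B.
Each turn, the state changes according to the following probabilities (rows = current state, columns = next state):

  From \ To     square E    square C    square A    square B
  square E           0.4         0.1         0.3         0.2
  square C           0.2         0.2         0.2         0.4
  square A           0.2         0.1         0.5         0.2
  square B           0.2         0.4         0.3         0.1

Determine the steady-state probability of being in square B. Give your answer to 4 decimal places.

0.2151

Let the stationary distribution be π with π = πP and π_1 + π_2 + π_3 + π_4 = 1.
π_1 = 0.4·π_1 + 0.2·π_2 + 0.2·π_3 + 0.2·π_4
π_2 = 0.1·π_1 + 0.2·π_2 + 0.1·π_3 + 0.4·π_4
π_3 = 0.3·π_1 + 0.2·π_2 + 0.5·π_3 + 0.3·π_4
Solving with the normalization constraint gives π = (0.2500, 0.1828, 0.3522, 0.2151).
So the stationary probability of square B is 0.2151.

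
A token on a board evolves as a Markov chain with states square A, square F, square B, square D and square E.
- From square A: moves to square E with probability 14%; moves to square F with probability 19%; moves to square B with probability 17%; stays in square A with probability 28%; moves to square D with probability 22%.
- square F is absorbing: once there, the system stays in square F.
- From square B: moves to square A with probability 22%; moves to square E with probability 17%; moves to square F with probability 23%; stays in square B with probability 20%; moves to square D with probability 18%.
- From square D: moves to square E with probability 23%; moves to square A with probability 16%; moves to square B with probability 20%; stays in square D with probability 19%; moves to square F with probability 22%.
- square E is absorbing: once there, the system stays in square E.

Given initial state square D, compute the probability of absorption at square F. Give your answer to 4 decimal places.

0.5183

Let h(s) be the probability of absorption at square F starting from transient state s. Then h(square F) = 1 and h(square E) = 0. By first-step analysis:
h(square A) = 0.28·h(square A) + 0.19·1 + 0.17·h(square B) + 0.22·h(square D) + 0.14·0
h(square B) = 0.22·h(square A) + 0.23·1 + 0.2·h(square B) + 0.18·h(square D) + 0.17·0
h(square D) = 0.16·h(square A) + 0.22·1 + 0.2·h(square B) + 0.19·h(square D) + 0.23·0
Solving: h(square A) = 0.5536, h(square B) = 0.5564, h(square D) = 0.5183.
Starting from square D, the probability is 0.5183.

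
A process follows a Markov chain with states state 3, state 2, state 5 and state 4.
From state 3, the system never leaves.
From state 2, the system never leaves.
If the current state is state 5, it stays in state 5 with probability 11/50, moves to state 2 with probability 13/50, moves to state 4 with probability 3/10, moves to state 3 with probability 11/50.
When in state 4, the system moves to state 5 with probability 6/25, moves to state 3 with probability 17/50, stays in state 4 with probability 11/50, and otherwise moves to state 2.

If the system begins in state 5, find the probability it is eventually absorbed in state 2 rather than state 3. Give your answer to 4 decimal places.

0.4899

Let h(s) be the probability of absorption at state 2 starting from transient state s. Then h(state 2) = 1 and h(state 3) = 0. By first-step analysis:
h(state 5) = 0.22·0 + 0.26·1 + 0.22·h(state 5) + 0.3·h(state 4)
h(state 4) = 0.34·0 + 0.2·1 + 0.24·h(state 5) + 0.22·h(state 4)
Solving: h(state 5) = 0.4899, h(state 4) = 0.4072.
Starting from state 5, the probability is 0.4899.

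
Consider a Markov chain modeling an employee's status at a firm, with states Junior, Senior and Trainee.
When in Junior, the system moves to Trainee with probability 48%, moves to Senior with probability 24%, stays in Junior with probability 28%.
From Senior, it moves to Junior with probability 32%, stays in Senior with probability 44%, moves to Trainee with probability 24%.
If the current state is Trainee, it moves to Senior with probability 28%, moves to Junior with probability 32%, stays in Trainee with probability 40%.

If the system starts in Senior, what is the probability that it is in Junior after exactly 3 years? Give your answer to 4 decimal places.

Propagate the distribution vector 3 years from Senior.
After 0 years: (0.0000, 1.0000, 0.0000)
After 1 year: (0.3200, 0.4400, 0.2400)
After 2 years: (0.3072, 0.3376, 0.3552)
After 3 years: (0.3077, 0.3217, 0.3706)
P(in Junior after 3 years) = 0.3077

0.3077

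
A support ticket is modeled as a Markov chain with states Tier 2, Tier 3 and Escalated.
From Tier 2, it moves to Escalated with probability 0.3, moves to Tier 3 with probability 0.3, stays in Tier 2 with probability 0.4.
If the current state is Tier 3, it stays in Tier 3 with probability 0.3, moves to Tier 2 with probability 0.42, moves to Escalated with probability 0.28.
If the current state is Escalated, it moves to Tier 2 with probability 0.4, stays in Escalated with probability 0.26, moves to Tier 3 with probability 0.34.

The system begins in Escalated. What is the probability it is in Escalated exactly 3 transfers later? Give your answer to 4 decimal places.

0.2825

Propagate the distribution vector 3 transfers from Escalated.
After 0 transfers: (0.0000, 0.0000, 1.0000)
After 1 transfer: (0.4000, 0.3400, 0.2600)
After 2 transfers: (0.4068, 0.3104, 0.2828)
After 3 transfers: (0.4062, 0.3113, 0.2825)
P(in Escalated after 3 transfers) = 0.2825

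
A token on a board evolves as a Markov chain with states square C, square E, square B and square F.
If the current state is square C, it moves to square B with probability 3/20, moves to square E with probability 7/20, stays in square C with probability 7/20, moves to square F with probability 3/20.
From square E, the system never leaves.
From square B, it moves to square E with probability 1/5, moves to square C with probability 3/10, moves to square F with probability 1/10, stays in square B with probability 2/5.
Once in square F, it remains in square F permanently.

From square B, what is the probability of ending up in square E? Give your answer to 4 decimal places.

0.6812

Let h(s) be the probability of absorption at square E starting from transient state s. Then h(square E) = 1 and h(square F) = 0. By first-step analysis:
h(square C) = 0.35·h(square C) + 0.35·1 + 0.15·h(square B) + 0.15·0
h(square B) = 0.3·h(square C) + 0.2·1 + 0.4·h(square B) + 0.1·0
Solving: h(square C) = 0.6957, h(square B) = 0.6812.
Starting from square B, the probability is 0.6812.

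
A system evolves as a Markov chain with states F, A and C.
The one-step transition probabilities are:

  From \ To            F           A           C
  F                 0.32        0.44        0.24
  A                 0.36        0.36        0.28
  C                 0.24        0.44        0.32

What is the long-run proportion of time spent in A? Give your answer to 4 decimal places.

Let the stationary distribution be π with π = πP and π_1 + π_2 + π_3 = 1.
π_1 = 0.32·π_1 + 0.36·π_2 + 0.24·π_3
π_2 = 0.44·π_1 + 0.36·π_2 + 0.44·π_3
Solving with the normalization constraint gives π = (0.3140, 0.4074, 0.2786).
So the stationary probability of A is 0.4074.

0.4074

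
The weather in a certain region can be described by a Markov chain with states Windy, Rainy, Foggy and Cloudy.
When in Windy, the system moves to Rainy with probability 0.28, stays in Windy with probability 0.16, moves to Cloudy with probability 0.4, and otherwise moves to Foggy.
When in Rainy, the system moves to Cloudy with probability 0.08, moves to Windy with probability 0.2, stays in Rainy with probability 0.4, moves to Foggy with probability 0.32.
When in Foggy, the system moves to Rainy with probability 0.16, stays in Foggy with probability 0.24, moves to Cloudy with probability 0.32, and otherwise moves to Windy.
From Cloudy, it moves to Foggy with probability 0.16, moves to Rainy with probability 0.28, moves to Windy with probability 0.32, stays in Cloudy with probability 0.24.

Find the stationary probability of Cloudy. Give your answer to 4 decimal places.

Let the stationary distribution be π with π = πP and π_1 + π_2 + π_3 + π_4 = 1.
π_1 = 0.16·π_1 + 0.2·π_2 + 0.28·π_3 + 0.32·π_4
π_2 = 0.28·π_1 + 0.4·π_2 + 0.16·π_3 + 0.28·π_4
π_3 = 0.16·π_1 + 0.32·π_2 + 0.24·π_3 + 0.16·π_4
Solving with the normalization constraint gives π = (0.2384, 0.2876, 0.2239, 0.2500).
So the stationary probability of Cloudy is 0.2500.

0.2500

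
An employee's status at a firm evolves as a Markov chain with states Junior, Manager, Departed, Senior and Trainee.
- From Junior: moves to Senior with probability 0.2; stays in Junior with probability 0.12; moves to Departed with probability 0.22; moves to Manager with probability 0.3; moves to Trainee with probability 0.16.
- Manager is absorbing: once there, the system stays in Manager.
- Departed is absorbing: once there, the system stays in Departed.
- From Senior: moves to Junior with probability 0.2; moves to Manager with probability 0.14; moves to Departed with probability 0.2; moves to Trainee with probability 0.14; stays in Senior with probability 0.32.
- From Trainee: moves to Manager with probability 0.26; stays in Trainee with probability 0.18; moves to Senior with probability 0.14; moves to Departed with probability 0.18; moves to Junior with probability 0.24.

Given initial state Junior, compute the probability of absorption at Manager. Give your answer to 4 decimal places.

Let h(s) be the probability of absorption at Manager starting from transient state s. Then h(Manager) = 1 and h(Departed) = 0. By first-step analysis:
h(Junior) = 0.12·h(Junior) + 0.3·1 + 0.22·0 + 0.2·h(Senior) + 0.16·h(Trainee)
h(Senior) = 0.2·h(Junior) + 0.14·1 + 0.2·0 + 0.32·h(Senior) + 0.14·h(Trainee)
h(Trainee) = 0.24·h(Junior) + 0.26·1 + 0.18·0 + 0.14·h(Senior) + 0.18·h(Trainee)
Solving: h(Junior) = 0.5531, h(Senior) = 0.4842, h(Trainee) = 0.5616.
Starting from Junior, the probability is 0.5531.

0.5531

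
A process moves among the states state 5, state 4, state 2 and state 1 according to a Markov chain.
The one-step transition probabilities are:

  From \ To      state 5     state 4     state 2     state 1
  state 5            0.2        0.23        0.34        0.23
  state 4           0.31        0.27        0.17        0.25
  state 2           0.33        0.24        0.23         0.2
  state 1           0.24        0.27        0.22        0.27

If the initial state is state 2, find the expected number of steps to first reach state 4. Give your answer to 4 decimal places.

Let t(s) be the expected number of steps to first reach state 4 from state s, with t(state 4) = 0. Conditioning on the first step:
t(state 5) = 1 + 0.2·t(state 5) + 0.34·t(state 2) + 0.23·t(state 1)
t(state 2) = 1 + 0.33·t(state 5) + 0.23·t(state 2) + 0.2·t(state 1)
t(state 1) = 1 + 0.24·t(state 5) + 0.22·t(state 2) + 0.27·t(state 1)
Solving: t(state 5) = 4.1315, t(state 2) = 4.0988, t(state 1) = 3.9634.
Expected steps from state 2 to state 4: 4.0988.

4.0988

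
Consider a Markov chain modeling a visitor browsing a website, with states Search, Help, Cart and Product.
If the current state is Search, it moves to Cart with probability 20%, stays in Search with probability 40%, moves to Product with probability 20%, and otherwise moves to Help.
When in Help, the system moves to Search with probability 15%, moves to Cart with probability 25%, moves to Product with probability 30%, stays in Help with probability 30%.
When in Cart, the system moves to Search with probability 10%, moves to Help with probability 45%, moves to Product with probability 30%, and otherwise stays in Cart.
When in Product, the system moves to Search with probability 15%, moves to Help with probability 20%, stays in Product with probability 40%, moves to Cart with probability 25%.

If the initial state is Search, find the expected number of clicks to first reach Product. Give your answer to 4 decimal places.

4.0281

Let t(s) be the expected number of clicks to first reach Product from state s, with t(Product) = 0. Conditioning on the first click:
t(Search) = 1 + 0.4·t(Search) + 0.2·t(Help) + 0.2·t(Cart)
t(Help) = 1 + 0.15·t(Search) + 0.3·t(Help) + 0.25·t(Cart)
t(Cart) = 1 + 0.1·t(Search) + 0.45·t(Help) + 0.15·t(Cart)
Solving: t(Search) = 4.0281, t(Help) = 3.5529, t(Cart) = 3.5313.
Expected clicks from Search to Product: 4.0281.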